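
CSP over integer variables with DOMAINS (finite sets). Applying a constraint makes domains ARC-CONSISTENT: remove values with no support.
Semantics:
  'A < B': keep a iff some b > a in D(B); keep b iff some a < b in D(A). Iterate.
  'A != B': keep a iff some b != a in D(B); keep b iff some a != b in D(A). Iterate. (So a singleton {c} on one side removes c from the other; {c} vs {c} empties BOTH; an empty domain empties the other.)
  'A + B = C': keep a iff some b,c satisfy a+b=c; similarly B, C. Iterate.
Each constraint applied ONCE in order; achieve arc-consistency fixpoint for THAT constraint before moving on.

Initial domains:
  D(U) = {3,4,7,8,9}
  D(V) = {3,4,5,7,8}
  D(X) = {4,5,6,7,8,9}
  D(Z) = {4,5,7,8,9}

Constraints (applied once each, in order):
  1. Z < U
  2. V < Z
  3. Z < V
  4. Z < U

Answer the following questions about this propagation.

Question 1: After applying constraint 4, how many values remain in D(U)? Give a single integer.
Constraint 1 (Z < U) on D(Z)={4,5,7,8,9} D(U)={3,4,7,8,9}: Z {4,5,7,8,9}->{4,5,7,8}; U {3,4,7,8,9}->{7,8,9}
Constraint 2 (V < Z) on D(V)={3,4,5,7,8} D(Z)={4,5,7,8}: V {3,4,5,7,8}->{3,4,5,7}
Constraint 3 (Z < V) on D(Z)={4,5,7,8} D(V)={3,4,5,7}: Z {4,5,7,8}->{4,5}; V {3,4,5,7}->{5,7}
Constraint 4 (Z < U) on D(Z)={4,5} D(U)={7,8,9}: no change
So after constraint 4: D(U)={7,8,9}, size = 3

Answer: 3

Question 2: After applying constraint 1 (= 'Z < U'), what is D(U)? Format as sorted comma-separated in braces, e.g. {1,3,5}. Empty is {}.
Answer: {7,8,9}

Derivation:
Constraint 1 (Z < U) on D(Z)={4,5,7,8,9} D(U)={3,4,7,8,9}: Z {4,5,7,8,9}->{4,5,7,8}; U {3,4,7,8,9}->{7,8,9}
So after constraint 1: D(U) = {7,8,9}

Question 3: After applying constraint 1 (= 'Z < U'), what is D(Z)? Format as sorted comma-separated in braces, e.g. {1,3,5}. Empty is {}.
Constraint 1 (Z < U) on D(Z)={4,5,7,8,9} D(U)={3,4,7,8,9}: Z {4,5,7,8,9}->{4,5,7,8}; U {3,4,7,8,9}->{7,8,9}
So after constraint 1: D(Z) = {4,5,7,8}

Answer: {4,5,7,8}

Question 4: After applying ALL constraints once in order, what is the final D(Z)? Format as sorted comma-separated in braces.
Answer: {4,5}

Derivation:
Constraint 1 (Z < U) on D(Z)={4,5,7,8,9} D(U)={3,4,7,8,9}: Z {4,5,7,8,9}->{4,5,7,8}; U {3,4,7,8,9}->{7,8,9}
Constraint 2 (V < Z) on D(V)={3,4,5,7,8} D(Z)={4,5,7,8}: V {3,4,5,7,8}->{3,4,5,7}
Constraint 3 (Z < V) on D(Z)={4,5,7,8} D(V)={3,4,5,7}: Z {4,5,7,8}->{4,5}; V {3,4,5,7}->{5,7}
Constraint 4 (Z < U) on D(Z)={4,5} D(U)={7,8,9}: no change
So after all 4 constraints: D(Z) = {4,5}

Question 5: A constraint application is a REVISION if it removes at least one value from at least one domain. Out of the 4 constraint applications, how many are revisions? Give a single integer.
Constraint 1 (Z < U) on D(Z)={4,5,7,8,9} D(U)={3,4,7,8,9}: Z {4,5,7,8,9}->{4,5,7,8}; U {3,4,7,8,9}->{7,8,9} => REVISION
Constraint 2 (V < Z) on D(V)={3,4,5,7,8} D(Z)={4,5,7,8}: V {3,4,5,7,8}->{3,4,5,7} => REVISION
Constraint 3 (Z < V) on D(Z)={4,5,7,8} D(V)={3,4,5,7}: Z {4,5,7,8}->{4,5}; V {3,4,5,7}->{5,7} => REVISION
Constraint 4 (Z < U) on D(Z)={4,5} D(U)={7,8,9}: no change => not a revision
Total revisions = 3

Answer: 3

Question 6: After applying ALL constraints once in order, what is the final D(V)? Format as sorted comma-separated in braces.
Constraint 1 (Z < U) on D(Z)={4,5,7,8,9} D(U)={3,4,7,8,9}: Z {4,5,7,8,9}->{4,5,7,8}; U {3,4,7,8,9}->{7,8,9}
Constraint 2 (V < Z) on D(V)={3,4,5,7,8} D(Z)={4,5,7,8}: V {3,4,5,7,8}->{3,4,5,7}
Constraint 3 (Z < V) on D(Z)={4,5,7,8} D(V)={3,4,5,7}: Z {4,5,7,8}->{4,5}; V {3,4,5,7}->{5,7}
Constraint 4 (Z < U) on D(Z)={4,5} D(U)={7,8,9}: no change
So after all 4 constraints: D(V) = {5,7}

Answer: {5,7}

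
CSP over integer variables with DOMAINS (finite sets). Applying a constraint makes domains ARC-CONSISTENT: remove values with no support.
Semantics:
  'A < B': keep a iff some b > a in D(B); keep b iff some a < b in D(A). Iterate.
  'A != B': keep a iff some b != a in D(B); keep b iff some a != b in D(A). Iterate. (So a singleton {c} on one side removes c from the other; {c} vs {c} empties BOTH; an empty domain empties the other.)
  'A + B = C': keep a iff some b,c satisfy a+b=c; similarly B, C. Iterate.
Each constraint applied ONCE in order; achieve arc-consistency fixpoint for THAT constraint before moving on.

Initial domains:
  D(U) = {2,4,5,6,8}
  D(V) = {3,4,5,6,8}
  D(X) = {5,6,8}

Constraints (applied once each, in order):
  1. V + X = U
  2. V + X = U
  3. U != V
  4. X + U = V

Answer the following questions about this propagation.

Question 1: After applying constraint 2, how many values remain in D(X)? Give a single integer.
Constraint 1 (V + X = U) on D(V)={3,4,5,6,8} D(X)={5,6,8} D(U)={2,4,5,6,8}: V {3,4,5,6,8}->{3}; X {5,6,8}->{5}; U {2,4,5,6,8}->{8}
Constraint 2 (V + X = U) on D(V)={3} D(X)={5} D(U)={8}: no change
So after constraint 2: D(X)={5}, size = 1

Answer: 1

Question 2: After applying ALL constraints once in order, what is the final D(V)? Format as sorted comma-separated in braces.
Answer: {}

Derivation:
Constraint 1 (V + X = U) on D(V)={3,4,5,6,8} D(X)={5,6,8} D(U)={2,4,5,6,8}: V {3,4,5,6,8}->{3}; X {5,6,8}->{5}; U {2,4,5,6,8}->{8}
Constraint 2 (V + X = U) on D(V)={3} D(X)={5} D(U)={8}: no change
Constraint 3 (U != V) on D(U)={8} D(V)={3}: no change
Constraint 4 (X + U = V) on D(X)={5} D(U)={8} D(V)={3}: X {5}->{}; U {8}->{}; V {3}->{}
So after all 4 constraints: D(V) = {}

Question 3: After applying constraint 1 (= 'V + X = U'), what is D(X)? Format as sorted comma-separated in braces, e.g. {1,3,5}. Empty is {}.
Constraint 1 (V + X = U) on D(V)={3,4,5,6,8} D(X)={5,6,8} D(U)={2,4,5,6,8}: V {3,4,5,6,8}->{3}; X {5,6,8}->{5}; U {2,4,5,6,8}->{8}
So after constraint 1: D(X) = {5}

Answer: {5}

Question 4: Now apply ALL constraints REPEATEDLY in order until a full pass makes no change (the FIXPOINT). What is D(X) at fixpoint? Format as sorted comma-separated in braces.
pass 0 (initial): D(X)={5,6,8}
pass 1: U {2,4,5,6,8}->{}; V {3,4,5,6,8}->{}; X {5,6,8}->{}
pass 2: no change
Fixpoint after 2 passes: D(X) = {}

Answer: {}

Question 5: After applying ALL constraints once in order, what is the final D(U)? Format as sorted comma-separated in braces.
Constraint 1 (V + X = U) on D(V)={3,4,5,6,8} D(X)={5,6,8} D(U)={2,4,5,6,8}: V {3,4,5,6,8}->{3}; X {5,6,8}->{5}; U {2,4,5,6,8}->{8}
Constraint 2 (V + X = U) on D(V)={3} D(X)={5} D(U)={8}: no change
Constraint 3 (U != V) on D(U)={8} D(V)={3}: no change
Constraint 4 (X + U = V) on D(X)={5} D(U)={8} D(V)={3}: X {5}->{}; U {8}->{}; V {3}->{}
So after all 4 constraints: D(U) = {}

Answer: {}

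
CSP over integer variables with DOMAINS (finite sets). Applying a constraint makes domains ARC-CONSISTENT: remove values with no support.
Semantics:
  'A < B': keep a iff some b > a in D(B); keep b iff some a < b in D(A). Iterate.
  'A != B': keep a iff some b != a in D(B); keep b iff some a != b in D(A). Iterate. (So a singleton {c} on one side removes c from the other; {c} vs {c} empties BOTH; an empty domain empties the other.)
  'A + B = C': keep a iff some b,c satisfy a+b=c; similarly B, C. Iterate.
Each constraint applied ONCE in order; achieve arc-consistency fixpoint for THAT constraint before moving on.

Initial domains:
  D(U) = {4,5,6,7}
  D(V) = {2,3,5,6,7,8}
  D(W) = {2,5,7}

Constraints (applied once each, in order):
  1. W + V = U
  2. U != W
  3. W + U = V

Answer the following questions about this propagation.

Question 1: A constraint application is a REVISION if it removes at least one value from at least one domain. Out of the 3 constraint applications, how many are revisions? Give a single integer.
Constraint 1 (W + V = U) on D(W)={2,5,7} D(V)={2,3,5,6,7,8} D(U)={4,5,6,7}: W {2,5,7}->{2,5}; V {2,3,5,6,7,8}->{2,3,5}; U {4,5,6,7}->{4,5,7} => REVISION
Constraint 2 (U != W) on D(U)={4,5,7} D(W)={2,5}: no change => not a revision
Constraint 3 (W + U = V) on D(W)={2,5} D(U)={4,5,7} D(V)={2,3,5}: W {2,5}->{}; U {4,5,7}->{}; V {2,3,5}->{} => REVISION
Total revisions = 2

Answer: 2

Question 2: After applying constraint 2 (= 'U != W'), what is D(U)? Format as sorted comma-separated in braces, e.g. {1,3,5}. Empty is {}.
Answer: {4,5,7}

Derivation:
Constraint 1 (W + V = U) on D(W)={2,5,7} D(V)={2,3,5,6,7,8} D(U)={4,5,6,7}: W {2,5,7}->{2,5}; V {2,3,5,6,7,8}->{2,3,5}; U {4,5,6,7}->{4,5,7}
Constraint 2 (U != W) on D(U)={4,5,7} D(W)={2,5}: no change
So after constraint 2: D(U) = {4,5,7}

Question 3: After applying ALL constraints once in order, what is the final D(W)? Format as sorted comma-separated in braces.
Constraint 1 (W + V = U) on D(W)={2,5,7} D(V)={2,3,5,6,7,8} D(U)={4,5,6,7}: W {2,5,7}->{2,5}; V {2,3,5,6,7,8}->{2,3,5}; U {4,5,6,7}->{4,5,7}
Constraint 2 (U != W) on D(U)={4,5,7} D(W)={2,5}: no change
Constraint 3 (W + U = V) on D(W)={2,5} D(U)={4,5,7} D(V)={2,3,5}: W {2,5}->{}; U {4,5,7}->{}; V {2,3,5}->{}
So after all 3 constraints: D(W) = {}

Answer: {}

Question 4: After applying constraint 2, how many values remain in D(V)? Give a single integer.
Answer: 3

Derivation:
Constraint 1 (W + V = U) on D(W)={2,5,7} D(V)={2,3,5,6,7,8} D(U)={4,5,6,7}: W {2,5,7}->{2,5}; V {2,3,5,6,7,8}->{2,3,5}; U {4,5,6,7}->{4,5,7}
Constraint 2 (U != W) on D(U)={4,5,7} D(W)={2,5}: no change
So after constraint 2: D(V)={2,3,5}, size = 3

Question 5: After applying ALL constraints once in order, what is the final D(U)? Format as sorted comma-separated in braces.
Constraint 1 (W + V = U) on D(W)={2,5,7} D(V)={2,3,5,6,7,8} D(U)={4,5,6,7}: W {2,5,7}->{2,5}; V {2,3,5,6,7,8}->{2,3,5}; U {4,5,6,7}->{4,5,7}
Constraint 2 (U != W) on D(U)={4,5,7} D(W)={2,5}: no change
Constraint 3 (W + U = V) on D(W)={2,5} D(U)={4,5,7} D(V)={2,3,5}: W {2,5}->{}; U {4,5,7}->{}; V {2,3,5}->{}
So after all 3 constraints: D(U) = {}

Answer: {}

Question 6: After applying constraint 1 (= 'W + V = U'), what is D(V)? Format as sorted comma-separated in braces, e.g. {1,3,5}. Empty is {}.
Answer: {2,3,5}

Derivation:
Constraint 1 (W + V = U) on D(W)={2,5,7} D(V)={2,3,5,6,7,8} D(U)={4,5,6,7}: W {2,5,7}->{2,5}; V {2,3,5,6,7,8}->{2,3,5}; U {4,5,6,7}->{4,5,7}
So after constraint 1: D(V) = {2,3,5}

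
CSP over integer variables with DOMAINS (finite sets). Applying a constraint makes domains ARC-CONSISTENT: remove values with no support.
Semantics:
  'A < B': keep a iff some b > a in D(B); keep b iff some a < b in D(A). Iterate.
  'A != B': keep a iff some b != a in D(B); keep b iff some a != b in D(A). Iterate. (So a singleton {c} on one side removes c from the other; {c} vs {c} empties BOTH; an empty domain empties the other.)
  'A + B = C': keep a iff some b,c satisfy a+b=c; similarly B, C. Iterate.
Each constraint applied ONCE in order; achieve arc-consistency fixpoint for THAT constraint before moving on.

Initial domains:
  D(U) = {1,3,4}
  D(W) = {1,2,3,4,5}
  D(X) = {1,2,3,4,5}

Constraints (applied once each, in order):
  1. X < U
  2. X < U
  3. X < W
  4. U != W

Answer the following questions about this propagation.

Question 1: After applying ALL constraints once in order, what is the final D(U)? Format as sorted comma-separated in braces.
Constraint 1 (X < U) on D(X)={1,2,3,4,5} D(U)={1,3,4}: X {1,2,3,4,5}->{1,2,3}; U {1,3,4}->{3,4}
Constraint 2 (X < U) on D(X)={1,2,3} D(U)={3,4}: no change
Constraint 3 (X < W) on D(X)={1,2,3} D(W)={1,2,3,4,5}: W {1,2,3,4,5}->{2,3,4,5}
Constraint 4 (U != W) on D(U)={3,4} D(W)={2,3,4,5}: no change
So after all 4 constraints: D(U) = {3,4}

Answer: {3,4}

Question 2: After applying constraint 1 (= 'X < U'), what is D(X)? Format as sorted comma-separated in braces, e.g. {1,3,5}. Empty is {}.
Answer: {1,2,3}

Derivation:
Constraint 1 (X < U) on D(X)={1,2,3,4,5} D(U)={1,3,4}: X {1,2,3,4,5}->{1,2,3}; U {1,3,4}->{3,4}
So after constraint 1: D(X) = {1,2,3}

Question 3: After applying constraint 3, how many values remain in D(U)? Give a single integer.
Constraint 1 (X < U) on D(X)={1,2,3,4,5} D(U)={1,3,4}: X {1,2,3,4,5}->{1,2,3}; U {1,3,4}->{3,4}
Constraint 2 (X < U) on D(X)={1,2,3} D(U)={3,4}: no change
Constraint 3 (X < W) on D(X)={1,2,3} D(W)={1,2,3,4,5}: W {1,2,3,4,5}->{2,3,4,5}
So after constraint 3: D(U)={3,4}, size = 2

Answer: 2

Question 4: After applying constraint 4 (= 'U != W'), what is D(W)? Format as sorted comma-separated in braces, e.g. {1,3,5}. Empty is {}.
Constraint 1 (X < U) on D(X)={1,2,3,4,5} D(U)={1,3,4}: X {1,2,3,4,5}->{1,2,3}; U {1,3,4}->{3,4}
Constraint 2 (X < U) on D(X)={1,2,3} D(U)={3,4}: no change
Constraint 3 (X < W) on D(X)={1,2,3} D(W)={1,2,3,4,5}: W {1,2,3,4,5}->{2,3,4,5}
Constraint 4 (U != W) on D(U)={3,4} D(W)={2,3,4,5}: no change
So after constraint 4: D(W) = {2,3,4,5}

Answer: {2,3,4,5}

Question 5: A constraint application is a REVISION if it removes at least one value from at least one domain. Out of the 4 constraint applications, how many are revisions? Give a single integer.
Answer: 2

Derivation:
Constraint 1 (X < U) on D(X)={1,2,3,4,5} D(U)={1,3,4}: X {1,2,3,4,5}->{1,2,3}; U {1,3,4}->{3,4} => REVISION
Constraint 2 (X < U) on D(X)={1,2,3} D(U)={3,4}: no change => not a revision
Constraint 3 (X < W) on D(X)={1,2,3} D(W)={1,2,3,4,5}: W {1,2,3,4,5}->{2,3,4,5} => REVISION
Constraint 4 (U != W) on D(U)={3,4} D(W)={2,3,4,5}: no change => not a revision
Total revisions = 2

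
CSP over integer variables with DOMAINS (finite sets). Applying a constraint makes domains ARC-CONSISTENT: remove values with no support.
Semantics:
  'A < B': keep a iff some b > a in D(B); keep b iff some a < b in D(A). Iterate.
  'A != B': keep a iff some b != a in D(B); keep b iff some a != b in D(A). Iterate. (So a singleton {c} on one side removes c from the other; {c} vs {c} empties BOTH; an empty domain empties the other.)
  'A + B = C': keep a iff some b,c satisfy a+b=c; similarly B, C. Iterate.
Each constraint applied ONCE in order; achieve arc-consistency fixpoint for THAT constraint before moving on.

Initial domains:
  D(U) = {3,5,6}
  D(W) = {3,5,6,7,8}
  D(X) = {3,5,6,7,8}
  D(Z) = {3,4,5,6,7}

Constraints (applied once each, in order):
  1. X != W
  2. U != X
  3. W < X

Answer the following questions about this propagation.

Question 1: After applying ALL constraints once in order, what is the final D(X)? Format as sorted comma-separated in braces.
Answer: {5,6,7,8}

Derivation:
Constraint 1 (X != W) on D(X)={3,5,6,7,8} D(W)={3,5,6,7,8}: no change
Constraint 2 (U != X) on D(U)={3,5,6} D(X)={3,5,6,7,8}: no change
Constraint 3 (W < X) on D(W)={3,5,6,7,8} D(X)={3,5,6,7,8}: W {3,5,6,7,8}->{3,5,6,7}; X {3,5,6,7,8}->{5,6,7,8}
So after all 3 constraints: D(X) = {5,6,7,8}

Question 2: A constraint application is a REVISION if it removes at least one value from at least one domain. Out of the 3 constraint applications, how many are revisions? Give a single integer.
Constraint 1 (X != W) on D(X)={3,5,6,7,8} D(W)={3,5,6,7,8}: no change => not a revision
Constraint 2 (U != X) on D(U)={3,5,6} D(X)={3,5,6,7,8}: no change => not a revision
Constraint 3 (W < X) on D(W)={3,5,6,7,8} D(X)={3,5,6,7,8}: W {3,5,6,7,8}->{3,5,6,7}; X {3,5,6,7,8}->{5,6,7,8} => REVISION
Total revisions = 1

Answer: 1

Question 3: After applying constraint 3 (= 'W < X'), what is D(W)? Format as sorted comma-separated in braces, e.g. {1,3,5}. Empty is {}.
Answer: {3,5,6,7}

Derivation:
Constraint 1 (X != W) on D(X)={3,5,6,7,8} D(W)={3,5,6,7,8}: no change
Constraint 2 (U != X) on D(U)={3,5,6} D(X)={3,5,6,7,8}: no change
Constraint 3 (W < X) on D(W)={3,5,6,7,8} D(X)={3,5,6,7,8}: W {3,5,6,7,8}->{3,5,6,7}; X {3,5,6,7,8}->{5,6,7,8}
So after constraint 3: D(W) = {3,5,6,7}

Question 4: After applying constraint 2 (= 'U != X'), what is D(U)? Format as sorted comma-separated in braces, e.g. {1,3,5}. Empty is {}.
Constraint 1 (X != W) on D(X)={3,5,6,7,8} D(W)={3,5,6,7,8}: no change
Constraint 2 (U != X) on D(U)={3,5,6} D(X)={3,5,6,7,8}: no change
So after constraint 2: D(U) = {3,5,6}

Answer: {3,5,6}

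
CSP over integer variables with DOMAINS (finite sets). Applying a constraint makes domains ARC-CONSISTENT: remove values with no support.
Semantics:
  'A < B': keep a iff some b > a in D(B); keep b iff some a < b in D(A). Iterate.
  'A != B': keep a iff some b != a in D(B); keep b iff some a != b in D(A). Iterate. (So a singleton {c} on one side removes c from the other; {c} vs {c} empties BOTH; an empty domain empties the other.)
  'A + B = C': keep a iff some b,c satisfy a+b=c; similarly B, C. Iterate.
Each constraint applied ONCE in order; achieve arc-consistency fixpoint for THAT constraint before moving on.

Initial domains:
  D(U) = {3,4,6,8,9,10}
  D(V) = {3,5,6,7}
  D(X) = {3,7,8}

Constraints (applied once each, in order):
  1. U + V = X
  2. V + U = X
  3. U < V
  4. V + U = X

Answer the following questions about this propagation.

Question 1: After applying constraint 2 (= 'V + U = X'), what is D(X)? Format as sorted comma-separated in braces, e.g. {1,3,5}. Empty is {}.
Constraint 1 (U + V = X) on D(U)={3,4,6,8,9,10} D(V)={3,5,6,7} D(X)={3,7,8}: U {3,4,6,8,9,10}->{3,4}; V {3,5,6,7}->{3,5}; X {3,7,8}->{7,8}
Constraint 2 (V + U = X) on D(V)={3,5} D(U)={3,4} D(X)={7,8}: no change
So after constraint 2: D(X) = {7,8}

Answer: {7,8}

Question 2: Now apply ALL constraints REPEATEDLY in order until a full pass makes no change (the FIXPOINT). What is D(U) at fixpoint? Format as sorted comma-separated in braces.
pass 0 (initial): D(U)={3,4,6,8,9,10}
pass 1: U {3,4,6,8,9,10}->{3}; V {3,5,6,7}->{5}; X {3,7,8}->{8}
pass 2: no change
Fixpoint after 2 passes: D(U) = {3}

Answer: {3}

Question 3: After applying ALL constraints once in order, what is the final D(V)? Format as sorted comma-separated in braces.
Answer: {5}

Derivation:
Constraint 1 (U + V = X) on D(U)={3,4,6,8,9,10} D(V)={3,5,6,7} D(X)={3,7,8}: U {3,4,6,8,9,10}->{3,4}; V {3,5,6,7}->{3,5}; X {3,7,8}->{7,8}
Constraint 2 (V + U = X) on D(V)={3,5} D(U)={3,4} D(X)={7,8}: no change
Constraint 3 (U < V) on D(U)={3,4} D(V)={3,5}: V {3,5}->{5}
Constraint 4 (V + U = X) on D(V)={5} D(U)={3,4} D(X)={7,8}: U {3,4}->{3}; X {7,8}->{8}
So after all 4 constraints: D(V) = {5}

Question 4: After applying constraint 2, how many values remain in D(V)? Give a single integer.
Answer: 2

Derivation:
Constraint 1 (U + V = X) on D(U)={3,4,6,8,9,10} D(V)={3,5,6,7} D(X)={3,7,8}: U {3,4,6,8,9,10}->{3,4}; V {3,5,6,7}->{3,5}; X {3,7,8}->{7,8}
Constraint 2 (V + U = X) on D(V)={3,5} D(U)={3,4} D(X)={7,8}: no change
So after constraint 2: D(V)={3,5}, size = 2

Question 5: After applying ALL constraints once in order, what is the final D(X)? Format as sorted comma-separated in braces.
Constraint 1 (U + V = X) on D(U)={3,4,6,8,9,10} D(V)={3,5,6,7} D(X)={3,7,8}: U {3,4,6,8,9,10}->{3,4}; V {3,5,6,7}->{3,5}; X {3,7,8}->{7,8}
Constraint 2 (V + U = X) on D(V)={3,5} D(U)={3,4} D(X)={7,8}: no change
Constraint 3 (U < V) on D(U)={3,4} D(V)={3,5}: V {3,5}->{5}
Constraint 4 (V + U = X) on D(V)={5} D(U)={3,4} D(X)={7,8}: U {3,4}->{3}; X {7,8}->{8}
So after all 4 constraints: D(X) = {8}

Answer: {8}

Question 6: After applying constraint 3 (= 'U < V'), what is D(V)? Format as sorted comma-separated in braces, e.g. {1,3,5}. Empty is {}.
Answer: {5}

Derivation:
Constraint 1 (U + V = X) on D(U)={3,4,6,8,9,10} D(V)={3,5,6,7} D(X)={3,7,8}: U {3,4,6,8,9,10}->{3,4}; V {3,5,6,7}->{3,5}; X {3,7,8}->{7,8}
Constraint 2 (V + U = X) on D(V)={3,5} D(U)={3,4} D(X)={7,8}: no change
Constraint 3 (U < V) on D(U)={3,4} D(V)={3,5}: V {3,5}->{5}
So after constraint 3: D(V) = {5}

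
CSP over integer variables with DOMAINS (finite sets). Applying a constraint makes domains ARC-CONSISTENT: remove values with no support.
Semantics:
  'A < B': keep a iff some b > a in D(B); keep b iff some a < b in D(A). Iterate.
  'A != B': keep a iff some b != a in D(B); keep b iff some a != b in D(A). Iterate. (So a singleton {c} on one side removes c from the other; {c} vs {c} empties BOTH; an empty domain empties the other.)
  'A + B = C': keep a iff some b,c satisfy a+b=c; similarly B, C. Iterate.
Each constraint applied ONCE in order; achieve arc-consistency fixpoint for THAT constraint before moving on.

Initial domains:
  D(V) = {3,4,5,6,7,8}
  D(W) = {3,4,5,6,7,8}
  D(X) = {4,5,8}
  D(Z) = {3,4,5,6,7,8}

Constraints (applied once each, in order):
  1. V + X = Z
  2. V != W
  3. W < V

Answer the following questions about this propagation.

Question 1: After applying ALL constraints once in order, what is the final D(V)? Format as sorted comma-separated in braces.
Answer: {4}

Derivation:
Constraint 1 (V + X = Z) on D(V)={3,4,5,6,7,8} D(X)={4,5,8} D(Z)={3,4,5,6,7,8}: V {3,4,5,6,7,8}->{3,4}; X {4,5,8}->{4,5}; Z {3,4,5,6,7,8}->{7,8}
Constraint 2 (V != W) on D(V)={3,4} D(W)={3,4,5,6,7,8}: no change
Constraint 3 (W < V) on D(W)={3,4,5,6,7,8} D(V)={3,4}: W {3,4,5,6,7,8}->{3}; V {3,4}->{4}
So after all 3 constraints: D(V) = {4}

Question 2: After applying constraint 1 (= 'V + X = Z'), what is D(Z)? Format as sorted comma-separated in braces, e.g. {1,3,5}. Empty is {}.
Constraint 1 (V + X = Z) on D(V)={3,4,5,6,7,8} D(X)={4,5,8} D(Z)={3,4,5,6,7,8}: V {3,4,5,6,7,8}->{3,4}; X {4,5,8}->{4,5}; Z {3,4,5,6,7,8}->{7,8}
So after constraint 1: D(Z) = {7,8}

Answer: {7,8}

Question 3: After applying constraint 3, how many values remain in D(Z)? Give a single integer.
Constraint 1 (V + X = Z) on D(V)={3,4,5,6,7,8} D(X)={4,5,8} D(Z)={3,4,5,6,7,8}: V {3,4,5,6,7,8}->{3,4}; X {4,5,8}->{4,5}; Z {3,4,5,6,7,8}->{7,8}
Constraint 2 (V != W) on D(V)={3,4} D(W)={3,4,5,6,7,8}: no change
Constraint 3 (W < V) on D(W)={3,4,5,6,7,8} D(V)={3,4}: W {3,4,5,6,7,8}->{3}; V {3,4}->{4}
So after constraint 3: D(Z)={7,8}, size = 2

Answer: 2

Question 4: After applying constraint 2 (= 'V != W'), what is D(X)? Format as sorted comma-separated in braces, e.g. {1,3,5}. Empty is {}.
Answer: {4,5}

Derivation:
Constraint 1 (V + X = Z) on D(V)={3,4,5,6,7,8} D(X)={4,5,8} D(Z)={3,4,5,6,7,8}: V {3,4,5,6,7,8}->{3,4}; X {4,5,8}->{4,5}; Z {3,4,5,6,7,8}->{7,8}
Constraint 2 (V != W) on D(V)={3,4} D(W)={3,4,5,6,7,8}: no change
So after constraint 2: D(X) = {4,5}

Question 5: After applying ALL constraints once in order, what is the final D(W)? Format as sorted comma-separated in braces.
Constraint 1 (V + X = Z) on D(V)={3,4,5,6,7,8} D(X)={4,5,8} D(Z)={3,4,5,6,7,8}: V {3,4,5,6,7,8}->{3,4}; X {4,5,8}->{4,5}; Z {3,4,5,6,7,8}->{7,8}
Constraint 2 (V != W) on D(V)={3,4} D(W)={3,4,5,6,7,8}: no change
Constraint 3 (W < V) on D(W)={3,4,5,6,7,8} D(V)={3,4}: W {3,4,5,6,7,8}->{3}; V {3,4}->{4}
So after all 3 constraints: D(W) = {3}

Answer: {3}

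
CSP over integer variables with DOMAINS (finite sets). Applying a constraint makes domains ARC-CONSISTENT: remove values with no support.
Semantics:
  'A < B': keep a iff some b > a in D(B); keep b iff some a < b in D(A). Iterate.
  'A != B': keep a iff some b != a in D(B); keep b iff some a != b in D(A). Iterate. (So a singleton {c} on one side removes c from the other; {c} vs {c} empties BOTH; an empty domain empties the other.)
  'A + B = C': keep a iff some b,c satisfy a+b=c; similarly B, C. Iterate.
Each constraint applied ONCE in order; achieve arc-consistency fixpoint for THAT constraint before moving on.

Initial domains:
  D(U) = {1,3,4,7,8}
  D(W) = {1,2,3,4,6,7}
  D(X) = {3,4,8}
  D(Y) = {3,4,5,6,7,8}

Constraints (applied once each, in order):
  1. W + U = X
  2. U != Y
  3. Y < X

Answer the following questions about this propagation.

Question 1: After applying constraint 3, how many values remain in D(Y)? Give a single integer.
Answer: 5

Derivation:
Constraint 1 (W + U = X) on D(W)={1,2,3,4,6,7} D(U)={1,3,4,7,8} D(X)={3,4,8}: W {1,2,3,4,6,7}->{1,2,3,4,7}; U {1,3,4,7,8}->{1,3,4,7}
Constraint 2 (U != Y) on D(U)={1,3,4,7} D(Y)={3,4,5,6,7,8}: no change
Constraint 3 (Y < X) on D(Y)={3,4,5,6,7,8} D(X)={3,4,8}: Y {3,4,5,6,7,8}->{3,4,5,6,7}; X {3,4,8}->{4,8}
So after constraint 3: D(Y)={3,4,5,6,7}, size = 5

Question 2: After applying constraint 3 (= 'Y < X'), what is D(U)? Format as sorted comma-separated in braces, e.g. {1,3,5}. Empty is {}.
Answer: {1,3,4,7}

Derivation:
Constraint 1 (W + U = X) on D(W)={1,2,3,4,6,7} D(U)={1,3,4,7,8} D(X)={3,4,8}: W {1,2,3,4,6,7}->{1,2,3,4,7}; U {1,3,4,7,8}->{1,3,4,7}
Constraint 2 (U != Y) on D(U)={1,3,4,7} D(Y)={3,4,5,6,7,8}: no change
Constraint 3 (Y < X) on D(Y)={3,4,5,6,7,8} D(X)={3,4,8}: Y {3,4,5,6,7,8}->{3,4,5,6,7}; X {3,4,8}->{4,8}
So after constraint 3: D(U) = {1,3,4,7}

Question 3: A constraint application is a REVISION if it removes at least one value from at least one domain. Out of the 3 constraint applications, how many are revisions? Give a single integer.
Answer: 2

Derivation:
Constraint 1 (W + U = X) on D(W)={1,2,3,4,6,7} D(U)={1,3,4,7,8} D(X)={3,4,8}: W {1,2,3,4,6,7}->{1,2,3,4,7}; U {1,3,4,7,8}->{1,3,4,7} => REVISION
Constraint 2 (U != Y) on D(U)={1,3,4,7} D(Y)={3,4,5,6,7,8}: no change => not a revision
Constraint 3 (Y < X) on D(Y)={3,4,5,6,7,8} D(X)={3,4,8}: Y {3,4,5,6,7,8}->{3,4,5,6,7}; X {3,4,8}->{4,8} => REVISION
Total revisions = 2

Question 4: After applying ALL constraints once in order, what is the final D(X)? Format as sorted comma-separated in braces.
Answer: {4,8}

Derivation:
Constraint 1 (W + U = X) on D(W)={1,2,3,4,6,7} D(U)={1,3,4,7,8} D(X)={3,4,8}: W {1,2,3,4,6,7}->{1,2,3,4,7}; U {1,3,4,7,8}->{1,3,4,7}
Constraint 2 (U != Y) on D(U)={1,3,4,7} D(Y)={3,4,5,6,7,8}: no change
Constraint 3 (Y < X) on D(Y)={3,4,5,6,7,8} D(X)={3,4,8}: Y {3,4,5,6,7,8}->{3,4,5,6,7}; X {3,4,8}->{4,8}
So after all 3 constraints: D(X) = {4,8}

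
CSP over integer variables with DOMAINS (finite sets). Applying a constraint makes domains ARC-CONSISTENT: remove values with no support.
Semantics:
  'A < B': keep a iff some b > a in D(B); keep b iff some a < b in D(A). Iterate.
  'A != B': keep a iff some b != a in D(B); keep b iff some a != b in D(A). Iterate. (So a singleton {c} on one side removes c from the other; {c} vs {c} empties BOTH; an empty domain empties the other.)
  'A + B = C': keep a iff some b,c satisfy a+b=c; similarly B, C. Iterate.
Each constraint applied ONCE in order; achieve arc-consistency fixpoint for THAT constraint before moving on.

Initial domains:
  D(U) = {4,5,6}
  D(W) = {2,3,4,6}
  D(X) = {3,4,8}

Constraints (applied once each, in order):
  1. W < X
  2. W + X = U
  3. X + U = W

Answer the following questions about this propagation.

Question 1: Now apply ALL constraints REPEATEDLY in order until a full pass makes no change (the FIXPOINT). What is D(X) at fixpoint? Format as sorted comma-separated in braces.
pass 0 (initial): D(X)={3,4,8}
pass 1: U {4,5,6}->{}; W {2,3,4,6}->{}; X {3,4,8}->{}
pass 2: no change
Fixpoint after 2 passes: D(X) = {}

Answer: {}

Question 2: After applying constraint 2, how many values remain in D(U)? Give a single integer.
Constraint 1 (W < X) on D(W)={2,3,4,6} D(X)={3,4,8}: no change
Constraint 2 (W + X = U) on D(W)={2,3,4,6} D(X)={3,4,8} D(U)={4,5,6}: W {2,3,4,6}->{2,3}; X {3,4,8}->{3,4}; U {4,5,6}->{5,6}
So after constraint 2: D(U)={5,6}, size = 2

Answer: 2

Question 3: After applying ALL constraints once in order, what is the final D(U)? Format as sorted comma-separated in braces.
Constraint 1 (W < X) on D(W)={2,3,4,6} D(X)={3,4,8}: no change
Constraint 2 (W + X = U) on D(W)={2,3,4,6} D(X)={3,4,8} D(U)={4,5,6}: W {2,3,4,6}->{2,3}; X {3,4,8}->{3,4}; U {4,5,6}->{5,6}
Constraint 3 (X + U = W) on D(X)={3,4} D(U)={5,6} D(W)={2,3}: X {3,4}->{}; U {5,6}->{}; W {2,3}->{}
So after all 3 constraints: D(U) = {}

Answer: {}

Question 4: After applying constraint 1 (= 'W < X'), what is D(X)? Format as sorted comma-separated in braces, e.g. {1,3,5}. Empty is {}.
Answer: {3,4,8}

Derivation:
Constraint 1 (W < X) on D(W)={2,3,4,6} D(X)={3,4,8}: no change
So after constraint 1: D(X) = {3,4,8}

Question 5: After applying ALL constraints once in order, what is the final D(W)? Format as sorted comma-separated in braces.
Constraint 1 (W < X) on D(W)={2,3,4,6} D(X)={3,4,8}: no change
Constraint 2 (W + X = U) on D(W)={2,3,4,6} D(X)={3,4,8} D(U)={4,5,6}: W {2,3,4,6}->{2,3}; X {3,4,8}->{3,4}; U {4,5,6}->{5,6}
Constraint 3 (X + U = W) on D(X)={3,4} D(U)={5,6} D(W)={2,3}: X {3,4}->{}; U {5,6}->{}; W {2,3}->{}
So after all 3 constraints: D(W) = {}

Answer: {}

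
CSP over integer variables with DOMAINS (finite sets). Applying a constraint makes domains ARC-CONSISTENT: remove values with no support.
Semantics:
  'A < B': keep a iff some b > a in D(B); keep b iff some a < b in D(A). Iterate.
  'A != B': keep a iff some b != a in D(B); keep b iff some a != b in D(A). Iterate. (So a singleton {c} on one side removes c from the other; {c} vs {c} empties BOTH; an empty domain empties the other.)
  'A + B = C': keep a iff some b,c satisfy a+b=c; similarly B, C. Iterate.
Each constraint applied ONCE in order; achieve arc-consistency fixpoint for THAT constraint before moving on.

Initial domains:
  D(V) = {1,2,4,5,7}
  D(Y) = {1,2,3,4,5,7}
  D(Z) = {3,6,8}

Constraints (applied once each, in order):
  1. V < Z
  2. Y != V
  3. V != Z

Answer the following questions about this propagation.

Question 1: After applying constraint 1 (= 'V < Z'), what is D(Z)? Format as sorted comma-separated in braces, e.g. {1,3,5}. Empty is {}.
Answer: {3,6,8}

Derivation:
Constraint 1 (V < Z) on D(V)={1,2,4,5,7} D(Z)={3,6,8}: no change
So after constraint 1: D(Z) = {3,6,8}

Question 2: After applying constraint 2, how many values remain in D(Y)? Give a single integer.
Answer: 6

Derivation:
Constraint 1 (V < Z) on D(V)={1,2,4,5,7} D(Z)={3,6,8}: no change
Constraint 2 (Y != V) on D(Y)={1,2,3,4,5,7} D(V)={1,2,4,5,7}: no change
So after constraint 2: D(Y)={1,2,3,4,5,7}, size = 6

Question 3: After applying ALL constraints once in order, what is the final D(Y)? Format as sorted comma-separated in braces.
Answer: {1,2,3,4,5,7}

Derivation:
Constraint 1 (V < Z) on D(V)={1,2,4,5,7} D(Z)={3,6,8}: no change
Constraint 2 (Y != V) on D(Y)={1,2,3,4,5,7} D(V)={1,2,4,5,7}: no change
Constraint 3 (V != Z) on D(V)={1,2,4,5,7} D(Z)={3,6,8}: no change
So after all 3 constraints: D(Y) = {1,2,3,4,5,7}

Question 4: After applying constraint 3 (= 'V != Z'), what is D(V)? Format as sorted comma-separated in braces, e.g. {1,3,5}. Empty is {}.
Answer: {1,2,4,5,7}

Derivation:
Constraint 1 (V < Z) on D(V)={1,2,4,5,7} D(Z)={3,6,8}: no change
Constraint 2 (Y != V) on D(Y)={1,2,3,4,5,7} D(V)={1,2,4,5,7}: no change
Constraint 3 (V != Z) on D(V)={1,2,4,5,7} D(Z)={3,6,8}: no change
So after constraint 3: D(V) = {1,2,4,5,7}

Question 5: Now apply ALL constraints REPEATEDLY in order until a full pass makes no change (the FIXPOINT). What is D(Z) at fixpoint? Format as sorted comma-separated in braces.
Answer: {3,6,8}

Derivation:
pass 0 (initial): D(Z)={3,6,8}
pass 1: no change
Fixpoint after 1 passes: D(Z) = {3,6,8}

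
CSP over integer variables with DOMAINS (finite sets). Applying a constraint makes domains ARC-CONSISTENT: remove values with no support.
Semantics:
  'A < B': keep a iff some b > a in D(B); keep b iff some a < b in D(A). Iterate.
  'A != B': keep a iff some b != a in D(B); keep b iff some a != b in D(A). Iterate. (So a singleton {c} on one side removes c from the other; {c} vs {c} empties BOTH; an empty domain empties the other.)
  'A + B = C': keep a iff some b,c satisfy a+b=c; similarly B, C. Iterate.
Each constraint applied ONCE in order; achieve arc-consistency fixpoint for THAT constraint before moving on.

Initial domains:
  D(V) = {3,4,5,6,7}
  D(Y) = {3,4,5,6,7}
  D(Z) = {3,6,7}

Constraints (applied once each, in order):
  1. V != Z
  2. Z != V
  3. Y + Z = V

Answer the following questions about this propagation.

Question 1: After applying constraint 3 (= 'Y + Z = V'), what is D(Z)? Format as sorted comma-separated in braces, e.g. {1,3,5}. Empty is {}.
Answer: {3}

Derivation:
Constraint 1 (V != Z) on D(V)={3,4,5,6,7} D(Z)={3,6,7}: no change
Constraint 2 (Z != V) on D(Z)={3,6,7} D(V)={3,4,5,6,7}: no change
Constraint 3 (Y + Z = V) on D(Y)={3,4,5,6,7} D(Z)={3,6,7} D(V)={3,4,5,6,7}: Y {3,4,5,6,7}->{3,4}; Z {3,6,7}->{3}; V {3,4,5,6,7}->{6,7}
So after constraint 3: D(Z) = {3}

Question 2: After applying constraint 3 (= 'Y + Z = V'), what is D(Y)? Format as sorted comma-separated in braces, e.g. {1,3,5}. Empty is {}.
Answer: {3,4}

Derivation:
Constraint 1 (V != Z) on D(V)={3,4,5,6,7} D(Z)={3,6,7}: no change
Constraint 2 (Z != V) on D(Z)={3,6,7} D(V)={3,4,5,6,7}: no change
Constraint 3 (Y + Z = V) on D(Y)={3,4,5,6,7} D(Z)={3,6,7} D(V)={3,4,5,6,7}: Y {3,4,5,6,7}->{3,4}; Z {3,6,7}->{3}; V {3,4,5,6,7}->{6,7}
So after constraint 3: D(Y) = {3,4}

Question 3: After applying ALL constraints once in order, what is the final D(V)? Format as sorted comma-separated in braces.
Constraint 1 (V != Z) on D(V)={3,4,5,6,7} D(Z)={3,6,7}: no change
Constraint 2 (Z != V) on D(Z)={3,6,7} D(V)={3,4,5,6,7}: no change
Constraint 3 (Y + Z = V) on D(Y)={3,4,5,6,7} D(Z)={3,6,7} D(V)={3,4,5,6,7}: Y {3,4,5,6,7}->{3,4}; Z {3,6,7}->{3}; V {3,4,5,6,7}->{6,7}
So after all 3 constraints: D(V) = {6,7}

Answer: {6,7}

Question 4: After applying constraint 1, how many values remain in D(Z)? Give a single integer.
Constraint 1 (V != Z) on D(V)={3,4,5,6,7} D(Z)={3,6,7}: no change
So after constraint 1: D(Z)={3,6,7}, size = 3

Answer: 3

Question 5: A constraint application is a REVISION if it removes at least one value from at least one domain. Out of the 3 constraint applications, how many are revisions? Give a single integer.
Constraint 1 (V != Z) on D(V)={3,4,5,6,7} D(Z)={3,6,7}: no change => not a revision
Constraint 2 (Z != V) on D(Z)={3,6,7} D(V)={3,4,5,6,7}: no change => not a revision
Constraint 3 (Y + Z = V) on D(Y)={3,4,5,6,7} D(Z)={3,6,7} D(V)={3,4,5,6,7}: Y {3,4,5,6,7}->{3,4}; Z {3,6,7}->{3}; V {3,4,5,6,7}->{6,7} => REVISION
Total revisions = 1

Answer: 1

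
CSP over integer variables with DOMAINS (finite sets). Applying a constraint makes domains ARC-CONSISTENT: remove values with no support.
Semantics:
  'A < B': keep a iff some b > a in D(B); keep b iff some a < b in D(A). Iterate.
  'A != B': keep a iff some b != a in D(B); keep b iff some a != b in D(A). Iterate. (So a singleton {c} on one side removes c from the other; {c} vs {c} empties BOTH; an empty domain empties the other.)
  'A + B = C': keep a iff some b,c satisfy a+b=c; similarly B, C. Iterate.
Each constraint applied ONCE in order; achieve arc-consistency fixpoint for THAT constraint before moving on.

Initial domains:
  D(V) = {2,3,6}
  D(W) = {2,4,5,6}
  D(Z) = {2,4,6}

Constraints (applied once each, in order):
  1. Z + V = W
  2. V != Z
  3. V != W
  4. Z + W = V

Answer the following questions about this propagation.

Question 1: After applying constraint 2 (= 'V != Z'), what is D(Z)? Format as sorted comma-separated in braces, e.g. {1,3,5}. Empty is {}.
Constraint 1 (Z + V = W) on D(Z)={2,4,6} D(V)={2,3,6} D(W)={2,4,5,6}: Z {2,4,6}->{2,4}; V {2,3,6}->{2,3}; W {2,4,5,6}->{4,5,6}
Constraint 2 (V != Z) on D(V)={2,3} D(Z)={2,4}: no change
So after constraint 2: D(Z) = {2,4}

Answer: {2,4}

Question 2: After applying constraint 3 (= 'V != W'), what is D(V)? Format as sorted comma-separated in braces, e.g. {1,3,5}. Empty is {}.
Constraint 1 (Z + V = W) on D(Z)={2,4,6} D(V)={2,3,6} D(W)={2,4,5,6}: Z {2,4,6}->{2,4}; V {2,3,6}->{2,3}; W {2,4,5,6}->{4,5,6}
Constraint 2 (V != Z) on D(V)={2,3} D(Z)={2,4}: no change
Constraint 3 (V != W) on D(V)={2,3} D(W)={4,5,6}: no change
So after constraint 3: D(V) = {2,3}

Answer: {2,3}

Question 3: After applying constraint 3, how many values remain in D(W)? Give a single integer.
Answer: 3

Derivation:
Constraint 1 (Z + V = W) on D(Z)={2,4,6} D(V)={2,3,6} D(W)={2,4,5,6}: Z {2,4,6}->{2,4}; V {2,3,6}->{2,3}; W {2,4,5,6}->{4,5,6}
Constraint 2 (V != Z) on D(V)={2,3} D(Z)={2,4}: no change
Constraint 3 (V != W) on D(V)={2,3} D(W)={4,5,6}: no change
So after constraint 3: D(W)={4,5,6}, size = 3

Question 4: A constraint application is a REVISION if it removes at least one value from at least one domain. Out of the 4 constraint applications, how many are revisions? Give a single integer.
Constraint 1 (Z + V = W) on D(Z)={2,4,6} D(V)={2,3,6} D(W)={2,4,5,6}: Z {2,4,6}->{2,4}; V {2,3,6}->{2,3}; W {2,4,5,6}->{4,5,6} => REVISION
Constraint 2 (V != Z) on D(V)={2,3} D(Z)={2,4}: no change => not a revision
Constraint 3 (V != W) on D(V)={2,3} D(W)={4,5,6}: no change => not a revision
Constraint 4 (Z + W = V) on D(Z)={2,4} D(W)={4,5,6} D(V)={2,3}: Z {2,4}->{}; W {4,5,6}->{}; V {2,3}->{} => REVISION
Total revisions = 2

Answer: 2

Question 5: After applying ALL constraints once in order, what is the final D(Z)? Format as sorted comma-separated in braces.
Constraint 1 (Z + V = W) on D(Z)={2,4,6} D(V)={2,3,6} D(W)={2,4,5,6}: Z {2,4,6}->{2,4}; V {2,3,6}->{2,3}; W {2,4,5,6}->{4,5,6}
Constraint 2 (V != Z) on D(V)={2,3} D(Z)={2,4}: no change
Constraint 3 (V != W) on D(V)={2,3} D(W)={4,5,6}: no change
Constraint 4 (Z + W = V) on D(Z)={2,4} D(W)={4,5,6} D(V)={2,3}: Z {2,4}->{}; W {4,5,6}->{}; V {2,3}->{}
So after all 4 constraints: D(Z) = {}

Answer: {}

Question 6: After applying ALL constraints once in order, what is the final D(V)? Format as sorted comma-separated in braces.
Constraint 1 (Z + V = W) on D(Z)={2,4,6} D(V)={2,3,6} D(W)={2,4,5,6}: Z {2,4,6}->{2,4}; V {2,3,6}->{2,3}; W {2,4,5,6}->{4,5,6}
Constraint 2 (V != Z) on D(V)={2,3} D(Z)={2,4}: no change
Constraint 3 (V != W) on D(V)={2,3} D(W)={4,5,6}: no change
Constraint 4 (Z + W = V) on D(Z)={2,4} D(W)={4,5,6} D(V)={2,3}: Z {2,4}->{}; W {4,5,6}->{}; V {2,3}->{}
So after all 4 constraints: D(V) = {}

Answer: {}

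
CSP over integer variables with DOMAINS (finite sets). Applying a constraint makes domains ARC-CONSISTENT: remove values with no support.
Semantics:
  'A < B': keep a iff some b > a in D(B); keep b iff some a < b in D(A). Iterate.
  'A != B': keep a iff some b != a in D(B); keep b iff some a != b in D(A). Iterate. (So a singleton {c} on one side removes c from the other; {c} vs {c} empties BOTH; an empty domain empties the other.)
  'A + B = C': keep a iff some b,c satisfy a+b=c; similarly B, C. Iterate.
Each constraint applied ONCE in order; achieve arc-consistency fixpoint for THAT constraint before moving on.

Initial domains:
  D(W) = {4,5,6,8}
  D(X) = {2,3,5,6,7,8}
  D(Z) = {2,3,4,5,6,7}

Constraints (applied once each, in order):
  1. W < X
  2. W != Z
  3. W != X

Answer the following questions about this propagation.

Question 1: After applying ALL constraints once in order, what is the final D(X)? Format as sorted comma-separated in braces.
Answer: {5,6,7,8}

Derivation:
Constraint 1 (W < X) on D(W)={4,5,6,8} D(X)={2,3,5,6,7,8}: W {4,5,6,8}->{4,5,6}; X {2,3,5,6,7,8}->{5,6,7,8}
Constraint 2 (W != Z) on D(W)={4,5,6} D(Z)={2,3,4,5,6,7}: no change
Constraint 3 (W != X) on D(W)={4,5,6} D(X)={5,6,7,8}: no change
So after all 3 constraints: D(X) = {5,6,7,8}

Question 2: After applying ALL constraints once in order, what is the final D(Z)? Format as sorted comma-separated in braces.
Answer: {2,3,4,5,6,7}

Derivation:
Constraint 1 (W < X) on D(W)={4,5,6,8} D(X)={2,3,5,6,7,8}: W {4,5,6,8}->{4,5,6}; X {2,3,5,6,7,8}->{5,6,7,8}
Constraint 2 (W != Z) on D(W)={4,5,6} D(Z)={2,3,4,5,6,7}: no change
Constraint 3 (W != X) on D(W)={4,5,6} D(X)={5,6,7,8}: no change
So after all 3 constraints: D(Z) = {2,3,4,5,6,7}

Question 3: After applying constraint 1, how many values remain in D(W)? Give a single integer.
Constraint 1 (W < X) on D(W)={4,5,6,8} D(X)={2,3,5,6,7,8}: W {4,5,6,8}->{4,5,6}; X {2,3,5,6,7,8}->{5,6,7,8}
So after constraint 1: D(W)={4,5,6}, size = 3

Answer: 3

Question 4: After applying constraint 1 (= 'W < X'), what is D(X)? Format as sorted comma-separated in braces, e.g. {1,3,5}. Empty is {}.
Constraint 1 (W < X) on D(W)={4,5,6,8} D(X)={2,3,5,6,7,8}: W {4,5,6,8}->{4,5,6}; X {2,3,5,6,7,8}->{5,6,7,8}
So after constraint 1: D(X) = {5,6,7,8}

Answer: {5,6,7,8}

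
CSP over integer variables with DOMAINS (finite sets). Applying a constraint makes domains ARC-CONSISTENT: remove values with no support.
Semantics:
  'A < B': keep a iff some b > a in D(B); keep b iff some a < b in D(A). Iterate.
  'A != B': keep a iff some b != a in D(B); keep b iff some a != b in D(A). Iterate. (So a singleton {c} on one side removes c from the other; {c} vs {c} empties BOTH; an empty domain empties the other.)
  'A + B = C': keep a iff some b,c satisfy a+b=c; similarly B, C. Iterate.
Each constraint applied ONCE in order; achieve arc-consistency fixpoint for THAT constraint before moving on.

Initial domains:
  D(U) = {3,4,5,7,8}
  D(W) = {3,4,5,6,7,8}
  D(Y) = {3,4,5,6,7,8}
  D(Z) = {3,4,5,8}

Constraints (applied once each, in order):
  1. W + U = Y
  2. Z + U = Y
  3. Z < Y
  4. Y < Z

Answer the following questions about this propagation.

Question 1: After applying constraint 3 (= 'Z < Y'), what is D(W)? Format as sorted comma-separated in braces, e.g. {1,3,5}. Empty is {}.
Answer: {3,4,5}

Derivation:
Constraint 1 (W + U = Y) on D(W)={3,4,5,6,7,8} D(U)={3,4,5,7,8} D(Y)={3,4,5,6,7,8}: W {3,4,5,6,7,8}->{3,4,5}; U {3,4,5,7,8}->{3,4,5}; Y {3,4,5,6,7,8}->{6,7,8}
Constraint 2 (Z + U = Y) on D(Z)={3,4,5,8} D(U)={3,4,5} D(Y)={6,7,8}: Z {3,4,5,8}->{3,4,5}
Constraint 3 (Z < Y) on D(Z)={3,4,5} D(Y)={6,7,8}: no change
So after constraint 3: D(W) = {3,4,5}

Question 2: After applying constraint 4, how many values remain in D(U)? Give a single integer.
Answer: 3

Derivation:
Constraint 1 (W + U = Y) on D(W)={3,4,5,6,7,8} D(U)={3,4,5,7,8} D(Y)={3,4,5,6,7,8}: W {3,4,5,6,7,8}->{3,4,5}; U {3,4,5,7,8}->{3,4,5}; Y {3,4,5,6,7,8}->{6,7,8}
Constraint 2 (Z + U = Y) on D(Z)={3,4,5,8} D(U)={3,4,5} D(Y)={6,7,8}: Z {3,4,5,8}->{3,4,5}
Constraint 3 (Z < Y) on D(Z)={3,4,5} D(Y)={6,7,8}: no change
Constraint 4 (Y < Z) on D(Y)={6,7,8} D(Z)={3,4,5}: Y {6,7,8}->{}; Z {3,4,5}->{}
So after constraint 4: D(U)={3,4,5}, size = 3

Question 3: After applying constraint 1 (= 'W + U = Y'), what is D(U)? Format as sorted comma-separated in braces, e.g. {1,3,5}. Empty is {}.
Answer: {3,4,5}

Derivation:
Constraint 1 (W + U = Y) on D(W)={3,4,5,6,7,8} D(U)={3,4,5,7,8} D(Y)={3,4,5,6,7,8}: W {3,4,5,6,7,8}->{3,4,5}; U {3,4,5,7,8}->{3,4,5}; Y {3,4,5,6,7,8}->{6,7,8}
So after constraint 1: D(U) = {3,4,5}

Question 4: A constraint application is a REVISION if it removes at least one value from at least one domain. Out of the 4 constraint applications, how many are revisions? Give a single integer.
Answer: 3

Derivation:
Constraint 1 (W + U = Y) on D(W)={3,4,5,6,7,8} D(U)={3,4,5,7,8} D(Y)={3,4,5,6,7,8}: W {3,4,5,6,7,8}->{3,4,5}; U {3,4,5,7,8}->{3,4,5}; Y {3,4,5,6,7,8}->{6,7,8} => REVISION
Constraint 2 (Z + U = Y) on D(Z)={3,4,5,8} D(U)={3,4,5} D(Y)={6,7,8}: Z {3,4,5,8}->{3,4,5} => REVISION
Constraint 3 (Z < Y) on D(Z)={3,4,5} D(Y)={6,7,8}: no change => not a revision
Constraint 4 (Y < Z) on D(Y)={6,7,8} D(Z)={3,4,5}: Y {6,7,8}->{}; Z {3,4,5}->{} => REVISION
Total revisions = 3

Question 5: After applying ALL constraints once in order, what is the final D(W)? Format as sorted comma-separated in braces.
Constraint 1 (W + U = Y) on D(W)={3,4,5,6,7,8} D(U)={3,4,5,7,8} D(Y)={3,4,5,6,7,8}: W {3,4,5,6,7,8}->{3,4,5}; U {3,4,5,7,8}->{3,4,5}; Y {3,4,5,6,7,8}->{6,7,8}
Constraint 2 (Z + U = Y) on D(Z)={3,4,5,8} D(U)={3,4,5} D(Y)={6,7,8}: Z {3,4,5,8}->{3,4,5}
Constraint 3 (Z < Y) on D(Z)={3,4,5} D(Y)={6,7,8}: no change
Constraint 4 (Y < Z) on D(Y)={6,7,8} D(Z)={3,4,5}: Y {6,7,8}->{}; Z {3,4,5}->{}
So after all 4 constraints: D(W) = {3,4,5}

Answer: {3,4,5}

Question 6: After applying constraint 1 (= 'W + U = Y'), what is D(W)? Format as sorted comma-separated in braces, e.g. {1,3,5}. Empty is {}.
Answer: {3,4,5}

Derivation:
Constraint 1 (W + U = Y) on D(W)={3,4,5,6,7,8} D(U)={3,4,5,7,8} D(Y)={3,4,5,6,7,8}: W {3,4,5,6,7,8}->{3,4,5}; U {3,4,5,7,8}->{3,4,5}; Y {3,4,5,6,7,8}->{6,7,8}
So after constraint 1: D(W) = {3,4,5}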